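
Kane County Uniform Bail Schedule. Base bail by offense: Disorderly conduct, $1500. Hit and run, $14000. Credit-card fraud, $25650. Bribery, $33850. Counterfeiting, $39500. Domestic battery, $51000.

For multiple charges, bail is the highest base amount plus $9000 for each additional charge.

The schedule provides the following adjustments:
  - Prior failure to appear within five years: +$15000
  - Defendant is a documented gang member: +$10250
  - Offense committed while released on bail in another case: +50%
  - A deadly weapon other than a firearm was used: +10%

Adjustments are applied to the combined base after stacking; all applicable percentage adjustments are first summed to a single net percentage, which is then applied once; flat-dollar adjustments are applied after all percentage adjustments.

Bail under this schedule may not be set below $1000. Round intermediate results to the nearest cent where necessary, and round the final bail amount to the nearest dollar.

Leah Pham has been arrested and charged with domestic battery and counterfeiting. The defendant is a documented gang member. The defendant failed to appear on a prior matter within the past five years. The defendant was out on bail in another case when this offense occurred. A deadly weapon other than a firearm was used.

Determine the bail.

Base amounts from the schedule: domestic battery $51000; counterfeiting $39500.
Stacking rule: highest base plus $9000 per additional charge. Highest is domestic battery at $51000; 1 additional charge → +$9000. Combined base = $60000.
Net percentage adjustment: +50% +10% = +60%. $60000 × 1.6 = $96000.
Prior failure to appear within five years (+$15000 flat): $96000 + $15000 = $111000.
Defendant is a documented gang member (+$10250 flat): $111000 + $10250 = $121250.
$121250 is at or above the $1000 minimum.

$121250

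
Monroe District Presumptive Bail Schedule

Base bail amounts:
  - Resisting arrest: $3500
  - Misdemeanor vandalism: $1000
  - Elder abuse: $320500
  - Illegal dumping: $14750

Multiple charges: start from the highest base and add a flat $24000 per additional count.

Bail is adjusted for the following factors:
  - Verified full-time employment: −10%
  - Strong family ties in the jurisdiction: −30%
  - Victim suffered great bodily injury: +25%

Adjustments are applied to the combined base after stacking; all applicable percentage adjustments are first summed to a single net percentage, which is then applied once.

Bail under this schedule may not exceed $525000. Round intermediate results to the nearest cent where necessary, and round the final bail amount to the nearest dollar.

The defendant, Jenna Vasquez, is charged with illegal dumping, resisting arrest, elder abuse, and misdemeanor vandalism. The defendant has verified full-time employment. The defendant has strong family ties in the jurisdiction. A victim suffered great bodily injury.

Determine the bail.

$333625

Base amounts from the schedule: illegal dumping $14750; resisting arrest $3500; elder abuse $320500; misdemeanor vandalism $1000.
Stacking rule: highest base plus $24000 per additional charge. Highest is elder abuse at $320500; 3 additional charges → +$72000. Combined base = $392500.
Net percentage adjustment: −10% −30% +25% = −15%. $392500 × 0.85 = $333625.
$333625 is within the $525000 maximum.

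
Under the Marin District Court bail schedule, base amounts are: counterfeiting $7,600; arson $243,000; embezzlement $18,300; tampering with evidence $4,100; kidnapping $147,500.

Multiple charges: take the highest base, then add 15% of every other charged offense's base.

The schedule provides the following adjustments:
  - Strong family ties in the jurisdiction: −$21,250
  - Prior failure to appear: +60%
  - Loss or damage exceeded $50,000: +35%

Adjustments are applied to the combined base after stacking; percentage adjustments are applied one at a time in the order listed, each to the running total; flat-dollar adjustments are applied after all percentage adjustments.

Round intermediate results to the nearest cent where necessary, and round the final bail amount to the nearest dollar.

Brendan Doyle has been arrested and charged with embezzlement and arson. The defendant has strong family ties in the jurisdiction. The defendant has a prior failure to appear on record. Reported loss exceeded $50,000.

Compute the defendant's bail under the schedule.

$509,559

Base amounts from the schedule: embezzlement $18,300; arson $243,000.
Stacking rule: highest base plus 15% of each additional charge. Highest is arson at $243,000. Additional: $18,300 × 15% = $2,745. Combined base = $243,000 + $2,745 = $245,745.
Prior failure to appear (+60%): $245,745 × 1.6 = $393,192.
Loss or damage exceeded $50,000 (+35%): $393,192 × 1.35 = $530,809.20.
Strong family ties in the jurisdiction (−$21,250 flat): $530,809.20 − $21,250 = $509,559.20.
Rounded to the nearest dollar: $509,559.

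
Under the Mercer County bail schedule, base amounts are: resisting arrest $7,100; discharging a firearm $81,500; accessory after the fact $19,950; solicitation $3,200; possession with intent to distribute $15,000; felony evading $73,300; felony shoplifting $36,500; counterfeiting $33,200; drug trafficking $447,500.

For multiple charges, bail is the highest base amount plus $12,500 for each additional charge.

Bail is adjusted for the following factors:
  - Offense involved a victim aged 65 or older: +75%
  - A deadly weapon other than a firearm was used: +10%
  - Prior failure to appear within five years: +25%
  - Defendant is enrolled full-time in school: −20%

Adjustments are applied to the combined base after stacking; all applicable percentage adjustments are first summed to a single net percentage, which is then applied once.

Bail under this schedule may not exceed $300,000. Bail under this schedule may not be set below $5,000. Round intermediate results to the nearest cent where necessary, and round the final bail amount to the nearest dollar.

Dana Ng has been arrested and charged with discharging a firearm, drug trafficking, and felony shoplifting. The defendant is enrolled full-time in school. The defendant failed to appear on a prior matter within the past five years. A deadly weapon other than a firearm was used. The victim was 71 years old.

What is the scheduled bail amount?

$300,000

Base amounts from the schedule: discharging a firearm $81,500; drug trafficking $447,500; felony shoplifting $36,500.
Stacking rule: highest base plus $12,500 per additional charge. Highest is drug trafficking at $447,500; 2 additional charges → +$25,000. Combined base = $472,500.
Net percentage adjustment: +75% +10% +25% −20% = +90%. $472,500 × 1.9 = $897,750.
Result $897,750 exceeds the maximum of $300,000; bail is capped at $300,000.
$300,000 is at or above the $5,000 minimum.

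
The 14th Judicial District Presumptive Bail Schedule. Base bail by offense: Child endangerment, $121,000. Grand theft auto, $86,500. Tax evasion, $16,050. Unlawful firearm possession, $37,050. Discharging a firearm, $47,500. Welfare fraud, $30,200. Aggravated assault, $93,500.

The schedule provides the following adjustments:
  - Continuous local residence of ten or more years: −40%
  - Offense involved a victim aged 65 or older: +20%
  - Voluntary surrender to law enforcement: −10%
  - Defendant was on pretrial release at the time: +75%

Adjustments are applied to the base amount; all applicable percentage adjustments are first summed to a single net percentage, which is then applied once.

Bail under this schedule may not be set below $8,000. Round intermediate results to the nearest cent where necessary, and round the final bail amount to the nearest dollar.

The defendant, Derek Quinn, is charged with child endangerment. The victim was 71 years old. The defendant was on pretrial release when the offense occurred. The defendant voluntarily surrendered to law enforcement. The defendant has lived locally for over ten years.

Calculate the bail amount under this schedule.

$175,450

Base amounts from the schedule: child endangerment $121,000.
Single charge. Combined base = $121,000.
Net percentage adjustment: −40% +20% −10% +75% = +45%. $121,000 × 1.45 = $175,450.
$175,450 is at or above the $8,000 minimum.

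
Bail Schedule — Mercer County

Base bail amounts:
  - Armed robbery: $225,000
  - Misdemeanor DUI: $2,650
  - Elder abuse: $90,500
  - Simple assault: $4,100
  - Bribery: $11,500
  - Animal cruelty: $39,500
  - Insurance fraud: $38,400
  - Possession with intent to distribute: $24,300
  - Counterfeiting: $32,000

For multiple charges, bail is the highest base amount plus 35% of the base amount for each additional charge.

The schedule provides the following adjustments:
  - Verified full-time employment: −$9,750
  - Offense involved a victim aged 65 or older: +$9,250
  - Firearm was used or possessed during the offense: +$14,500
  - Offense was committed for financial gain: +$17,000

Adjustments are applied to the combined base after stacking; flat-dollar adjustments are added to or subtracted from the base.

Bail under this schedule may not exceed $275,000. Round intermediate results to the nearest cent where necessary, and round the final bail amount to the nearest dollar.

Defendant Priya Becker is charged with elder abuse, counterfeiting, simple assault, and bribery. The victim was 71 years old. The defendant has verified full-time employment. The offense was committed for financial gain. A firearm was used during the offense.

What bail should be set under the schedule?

Base amounts from the schedule: elder abuse $90,500; counterfeiting $32,000; simple assault $4,100; bribery $11,500.
Stacking rule: highest base plus 35% of each additional charge. Highest is elder abuse at $90,500. Additional: $32,000 × 35% = $11,200; $4,100 × 35% = $1,435; $11,500 × 35% = $4,025. Combined base = $90,500 + $16,660 = $107,160.
Verified full-time employment (−$9,750 flat): $107,160 − $9,750 = $97,410.
Offense involved a victim aged 65 or older (+$9,250 flat): $97,410 + $9,250 = $106,660.
Firearm was used or possessed during the offense (+$14,500 flat): $106,660 + $14,500 = $121,160.
Offense was committed for financial gain (+$17,000 flat): $121,160 + $17,000 = $138,160.
$138,160 is within the $275,000 maximum.

$138,160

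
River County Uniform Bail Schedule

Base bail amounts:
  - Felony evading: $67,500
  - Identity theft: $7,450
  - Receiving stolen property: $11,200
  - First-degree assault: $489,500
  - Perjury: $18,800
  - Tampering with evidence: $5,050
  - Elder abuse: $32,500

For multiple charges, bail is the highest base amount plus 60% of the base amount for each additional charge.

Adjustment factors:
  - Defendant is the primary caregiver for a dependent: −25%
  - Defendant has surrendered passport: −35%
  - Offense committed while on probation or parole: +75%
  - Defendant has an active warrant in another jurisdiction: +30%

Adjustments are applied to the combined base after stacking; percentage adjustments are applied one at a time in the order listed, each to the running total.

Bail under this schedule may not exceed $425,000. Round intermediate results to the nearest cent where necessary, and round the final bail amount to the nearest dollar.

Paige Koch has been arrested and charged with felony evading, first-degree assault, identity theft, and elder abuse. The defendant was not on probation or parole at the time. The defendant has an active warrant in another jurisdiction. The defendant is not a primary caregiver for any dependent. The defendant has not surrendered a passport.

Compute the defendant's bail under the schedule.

Base amounts from the schedule: felony evading $67,500; first-degree assault $489,500; identity theft $7,450; elder abuse $32,500.
Stacking rule: highest base plus 60% of each additional charge. Highest is first-degree assault at $489,500. Additional: $67,500 × 60% = $40,500; $7,450 × 60% = $4,470; $32,500 × 60% = $19,500. Combined base = $489,500 + $64,470 = $553,970.
Defendant has an active warrant in another jurisdiction (+30%): $553,970 × 1.3 = $720,161.
Result $720,161 exceeds the maximum of $425,000; bail is capped at $425,000.

$425,000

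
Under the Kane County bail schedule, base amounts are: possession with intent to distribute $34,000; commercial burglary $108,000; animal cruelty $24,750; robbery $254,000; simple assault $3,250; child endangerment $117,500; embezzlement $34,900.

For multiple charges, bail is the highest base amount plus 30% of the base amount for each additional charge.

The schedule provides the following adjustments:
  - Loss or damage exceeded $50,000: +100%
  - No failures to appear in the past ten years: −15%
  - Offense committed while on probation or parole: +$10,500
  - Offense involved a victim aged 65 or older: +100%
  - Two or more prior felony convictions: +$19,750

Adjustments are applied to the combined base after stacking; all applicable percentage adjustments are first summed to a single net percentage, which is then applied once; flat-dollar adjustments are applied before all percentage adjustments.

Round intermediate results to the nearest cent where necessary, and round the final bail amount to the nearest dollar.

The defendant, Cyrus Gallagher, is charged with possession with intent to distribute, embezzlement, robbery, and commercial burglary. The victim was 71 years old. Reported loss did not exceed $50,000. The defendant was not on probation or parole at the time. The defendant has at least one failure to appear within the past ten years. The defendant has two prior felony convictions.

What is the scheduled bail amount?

Base amounts from the schedule: possession with intent to distribute $34,000; embezzlement $34,900; robbery $254,000; commercial burglary $108,000.
Stacking rule: highest base plus 30% of each additional charge. Highest is robbery at $254,000. Additional: $34,000 × 30% = $10,200; $34,900 × 30% = $10,470; $108,000 × 30% = $32,400. Combined base = $254,000 + $53,070 = $307,070.
Two or more prior felony convictions (+$19,750 flat): $307,070 + $19,750 = $326,820.
Offense involved a victim aged 65 or older (+100%): $326,820 × 2 = $653,640.

$653,640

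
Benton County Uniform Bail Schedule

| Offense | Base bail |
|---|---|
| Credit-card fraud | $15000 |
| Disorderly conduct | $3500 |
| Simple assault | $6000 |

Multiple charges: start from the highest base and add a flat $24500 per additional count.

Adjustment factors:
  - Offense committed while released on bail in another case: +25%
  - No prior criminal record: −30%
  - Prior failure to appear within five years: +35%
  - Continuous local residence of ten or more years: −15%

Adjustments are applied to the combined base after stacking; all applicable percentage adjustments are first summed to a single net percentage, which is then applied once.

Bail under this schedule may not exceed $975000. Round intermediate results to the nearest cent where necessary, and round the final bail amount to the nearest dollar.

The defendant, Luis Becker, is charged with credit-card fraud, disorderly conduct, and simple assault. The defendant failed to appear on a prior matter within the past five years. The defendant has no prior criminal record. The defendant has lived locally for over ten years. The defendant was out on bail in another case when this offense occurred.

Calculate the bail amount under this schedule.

Base amounts from the schedule: credit-card fraud $15000; disorderly conduct $3500; simple assault $6000.
Stacking rule: highest base plus $24500 per additional charge. Highest is credit-card fraud at $15000; 2 additional charges → +$49000. Combined base = $64000.
Net percentage adjustment: +25% −30% +35% −15% = +15%. $64000 × 1.15 = $73600.
$73600 is within the $975000 maximum.

$73600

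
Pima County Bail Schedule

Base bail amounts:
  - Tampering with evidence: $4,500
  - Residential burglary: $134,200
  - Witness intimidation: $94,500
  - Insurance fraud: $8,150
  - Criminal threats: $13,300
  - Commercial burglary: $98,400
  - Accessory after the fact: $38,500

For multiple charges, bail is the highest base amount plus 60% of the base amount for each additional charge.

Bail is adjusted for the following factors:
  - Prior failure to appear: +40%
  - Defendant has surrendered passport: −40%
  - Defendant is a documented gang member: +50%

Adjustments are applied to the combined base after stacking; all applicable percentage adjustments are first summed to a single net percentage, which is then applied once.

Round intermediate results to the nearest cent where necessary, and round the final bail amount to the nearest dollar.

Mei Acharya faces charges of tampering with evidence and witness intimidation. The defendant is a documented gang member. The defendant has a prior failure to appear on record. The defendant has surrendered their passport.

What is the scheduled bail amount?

Base amounts from the schedule: tampering with evidence $4,500; witness intimidation $94,500.
Stacking rule: highest base plus 60% of each additional charge. Highest is witness intimidation at $94,500. Additional: $4,500 × 60% = $2,700. Combined base = $94,500 + $2,700 = $97,200.
Net percentage adjustment: +40% −40% +50% = +50%. $97,200 × 1.5 = $145,800.

$145,800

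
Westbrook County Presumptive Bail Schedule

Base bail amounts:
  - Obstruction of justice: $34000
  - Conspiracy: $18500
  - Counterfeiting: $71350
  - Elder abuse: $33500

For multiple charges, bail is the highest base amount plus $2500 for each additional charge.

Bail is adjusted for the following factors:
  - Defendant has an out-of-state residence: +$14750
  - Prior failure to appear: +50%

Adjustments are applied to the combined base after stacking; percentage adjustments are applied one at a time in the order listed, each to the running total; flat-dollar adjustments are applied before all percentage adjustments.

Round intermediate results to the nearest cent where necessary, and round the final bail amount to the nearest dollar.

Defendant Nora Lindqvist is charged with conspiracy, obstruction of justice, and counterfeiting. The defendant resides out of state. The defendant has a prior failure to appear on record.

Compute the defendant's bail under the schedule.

$136650

Base amounts from the schedule: conspiracy $18500; obstruction of justice $34000; counterfeiting $71350.
Stacking rule: highest base plus $2500 per additional charge. Highest is counterfeiting at $71350; 2 additional charges → +$5000. Combined base = $76350.
Defendant has an out-of-state residence (+$14750 flat): $76350 + $14750 = $91100.
Prior failure to appear (+50%): $91100 × 1.5 = $136650.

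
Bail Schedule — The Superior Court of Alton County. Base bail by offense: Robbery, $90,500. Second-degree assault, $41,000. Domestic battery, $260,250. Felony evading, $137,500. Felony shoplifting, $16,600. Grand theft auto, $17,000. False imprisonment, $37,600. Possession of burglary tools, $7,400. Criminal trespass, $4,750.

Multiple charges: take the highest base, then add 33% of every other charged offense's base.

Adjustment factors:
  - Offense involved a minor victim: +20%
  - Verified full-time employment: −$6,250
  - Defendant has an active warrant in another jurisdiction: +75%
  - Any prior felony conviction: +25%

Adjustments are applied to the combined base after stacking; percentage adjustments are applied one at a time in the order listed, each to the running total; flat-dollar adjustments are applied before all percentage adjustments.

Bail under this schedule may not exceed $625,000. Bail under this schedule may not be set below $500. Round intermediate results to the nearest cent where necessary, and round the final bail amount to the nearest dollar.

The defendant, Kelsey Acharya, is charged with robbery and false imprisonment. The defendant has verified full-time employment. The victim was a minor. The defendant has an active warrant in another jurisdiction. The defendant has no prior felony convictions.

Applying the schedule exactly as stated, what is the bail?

Base amounts from the schedule: robbery $90,500; false imprisonment $37,600.
Stacking rule: highest base plus 33% of each additional charge. Highest is robbery at $90,500. Additional: $37,600 × 33% = $12,408. Combined base = $90,500 + $12,408 = $102,908.
Verified full-time employment (−$6,250 flat): $102,908 − $6,250 = $96,658.
Offense involved a minor victim (+20%): $96,658 × 1.2 = $115,989.60.
Defendant has an active warrant in another jurisdiction (+75%): $115,989.60 × 1.75 = $202,981.80.
$202,981.80 is within the $625,000 maximum.
$202,981.80 is at or above the $500 minimum.
Rounded to the nearest dollar: $202,982.

$202,982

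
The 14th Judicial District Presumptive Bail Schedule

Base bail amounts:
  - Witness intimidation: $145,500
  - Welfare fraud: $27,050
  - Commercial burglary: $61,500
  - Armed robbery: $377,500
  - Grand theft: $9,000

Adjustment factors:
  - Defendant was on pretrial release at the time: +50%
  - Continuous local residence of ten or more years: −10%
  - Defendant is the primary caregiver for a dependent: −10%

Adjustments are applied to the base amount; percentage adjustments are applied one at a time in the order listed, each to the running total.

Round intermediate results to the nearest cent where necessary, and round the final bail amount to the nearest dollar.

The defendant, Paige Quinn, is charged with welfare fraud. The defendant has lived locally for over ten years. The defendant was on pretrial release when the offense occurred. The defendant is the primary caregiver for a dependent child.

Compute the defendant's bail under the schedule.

Base amounts from the schedule: welfare fraud $27,050.
Single charge. Combined base = $27,050.
Defendant was on pretrial release at the time (+50%): $27,050 × 1.5 = $40,575.
Continuous local residence of ten or more years (−10%): $40,575 × 0.9 = $36,517.50.
Defendant is the primary caregiver for a dependent (−10%): $36,517.50 × 0.9 = $32,865.75.
Rounded to the nearest dollar: $32,866.

$32,866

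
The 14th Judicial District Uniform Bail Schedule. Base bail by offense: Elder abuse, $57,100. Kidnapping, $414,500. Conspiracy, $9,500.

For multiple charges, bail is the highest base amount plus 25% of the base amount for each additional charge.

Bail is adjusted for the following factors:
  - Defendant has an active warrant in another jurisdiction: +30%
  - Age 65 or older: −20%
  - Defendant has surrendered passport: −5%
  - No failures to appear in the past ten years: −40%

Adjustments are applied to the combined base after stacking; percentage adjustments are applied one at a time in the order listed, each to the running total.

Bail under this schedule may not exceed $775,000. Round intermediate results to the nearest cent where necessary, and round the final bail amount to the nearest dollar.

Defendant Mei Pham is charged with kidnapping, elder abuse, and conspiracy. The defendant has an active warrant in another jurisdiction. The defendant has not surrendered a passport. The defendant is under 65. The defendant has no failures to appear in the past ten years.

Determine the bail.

Base amounts from the schedule: kidnapping $414,500; elder abuse $57,100; conspiracy $9,500.
Stacking rule: highest base plus 25% of each additional charge. Highest is kidnapping at $414,500. Additional: $57,100 × 25% = $14,275; $9,500 × 25% = $2,375. Combined base = $414,500 + $16,650 = $431,150.
Defendant has an active warrant in another jurisdiction (+30%): $431,150 × 1.3 = $560,495.
No failures to appear in the past ten years (−40%): $560,495 × 0.6 = $336,297.
$336,297 is within the $775,000 maximum.

$336,297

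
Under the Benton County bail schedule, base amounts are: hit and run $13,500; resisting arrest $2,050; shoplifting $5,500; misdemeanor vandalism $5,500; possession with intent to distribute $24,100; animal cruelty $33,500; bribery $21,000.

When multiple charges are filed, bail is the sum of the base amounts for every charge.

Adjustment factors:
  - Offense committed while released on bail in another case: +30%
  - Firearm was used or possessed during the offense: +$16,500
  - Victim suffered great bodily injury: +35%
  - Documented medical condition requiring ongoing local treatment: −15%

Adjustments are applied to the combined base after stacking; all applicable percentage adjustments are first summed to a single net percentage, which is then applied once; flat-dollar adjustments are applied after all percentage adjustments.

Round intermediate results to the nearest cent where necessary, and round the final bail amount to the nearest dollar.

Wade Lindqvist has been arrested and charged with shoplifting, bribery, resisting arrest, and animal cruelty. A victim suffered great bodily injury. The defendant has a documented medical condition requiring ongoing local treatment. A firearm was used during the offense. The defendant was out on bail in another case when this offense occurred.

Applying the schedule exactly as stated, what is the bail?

$109,575

Base amounts from the schedule: shoplifting $5,500; bribery $21,000; resisting arrest $2,050; animal cruelty $33,500.
Stacking rule: sum of all bases. $5,500 + $21,000 + $2,050 + $33,500 = $62,050.
Net percentage adjustment: +30% +35% −15% = +50%. $62,050 × 1.5 = $93,075.
Firearm was used or possessed during the offense (+$16,500 flat): $93,075 + $16,500 = $109,575.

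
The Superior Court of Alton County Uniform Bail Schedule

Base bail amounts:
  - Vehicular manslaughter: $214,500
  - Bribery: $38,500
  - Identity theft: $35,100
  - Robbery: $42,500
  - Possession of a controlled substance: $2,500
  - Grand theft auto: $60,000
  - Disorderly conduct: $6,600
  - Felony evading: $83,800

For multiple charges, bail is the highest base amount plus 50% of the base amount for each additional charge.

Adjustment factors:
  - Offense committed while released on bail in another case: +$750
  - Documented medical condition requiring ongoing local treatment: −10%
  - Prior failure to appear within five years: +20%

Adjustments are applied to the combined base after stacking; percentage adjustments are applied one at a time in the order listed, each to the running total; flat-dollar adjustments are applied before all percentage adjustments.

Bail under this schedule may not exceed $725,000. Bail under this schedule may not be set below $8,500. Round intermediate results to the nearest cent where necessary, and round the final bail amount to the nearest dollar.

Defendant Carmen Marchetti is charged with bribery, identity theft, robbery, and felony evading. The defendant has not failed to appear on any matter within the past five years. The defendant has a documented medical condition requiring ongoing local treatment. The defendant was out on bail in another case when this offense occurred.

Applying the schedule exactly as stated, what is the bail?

$128,340

Base amounts from the schedule: bribery $38,500; identity theft $35,100; robbery $42,500; felony evading $83,800.
Stacking rule: highest base plus 50% of each additional charge. Highest is felony evading at $83,800. Additional: $38,500 × 50% = $19,250; $35,100 × 50% = $17,550; $42,500 × 50% = $21,250. Combined base = $83,800 + $58,050 = $141,850.
Offense committed while released on bail in another case (+$750 flat): $141,850 + $750 = $142,600.
Documented medical condition requiring ongoing local treatment (−10%): $142,600 × 0.9 = $128,340.
$128,340 is within the $725,000 maximum.
$128,340 is at or above the $8,500 minimum.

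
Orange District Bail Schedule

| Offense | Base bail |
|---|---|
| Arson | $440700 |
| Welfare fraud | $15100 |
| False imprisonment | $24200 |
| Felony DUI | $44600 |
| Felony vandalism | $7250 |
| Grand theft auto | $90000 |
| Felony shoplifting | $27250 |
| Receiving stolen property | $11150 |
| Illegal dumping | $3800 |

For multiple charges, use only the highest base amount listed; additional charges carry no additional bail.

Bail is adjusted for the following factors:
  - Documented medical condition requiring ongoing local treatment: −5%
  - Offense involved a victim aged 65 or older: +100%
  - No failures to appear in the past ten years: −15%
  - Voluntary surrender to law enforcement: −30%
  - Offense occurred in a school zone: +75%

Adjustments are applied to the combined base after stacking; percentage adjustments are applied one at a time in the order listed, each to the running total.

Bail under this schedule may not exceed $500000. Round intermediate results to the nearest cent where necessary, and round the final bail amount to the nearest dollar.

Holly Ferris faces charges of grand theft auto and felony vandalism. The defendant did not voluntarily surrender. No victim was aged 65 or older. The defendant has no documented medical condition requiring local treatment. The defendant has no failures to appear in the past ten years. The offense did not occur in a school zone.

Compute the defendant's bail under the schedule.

Base amounts from the schedule: grand theft auto $90000; felony vandalism $7250.
Stacking rule: use the highest base only. Highest is grand theft auto at $90000. Combined base = $90000.
No failures to appear in the past ten years (−15%): $90000 × 0.85 = $76500.
$76500 is within the $500000 maximum.

$76500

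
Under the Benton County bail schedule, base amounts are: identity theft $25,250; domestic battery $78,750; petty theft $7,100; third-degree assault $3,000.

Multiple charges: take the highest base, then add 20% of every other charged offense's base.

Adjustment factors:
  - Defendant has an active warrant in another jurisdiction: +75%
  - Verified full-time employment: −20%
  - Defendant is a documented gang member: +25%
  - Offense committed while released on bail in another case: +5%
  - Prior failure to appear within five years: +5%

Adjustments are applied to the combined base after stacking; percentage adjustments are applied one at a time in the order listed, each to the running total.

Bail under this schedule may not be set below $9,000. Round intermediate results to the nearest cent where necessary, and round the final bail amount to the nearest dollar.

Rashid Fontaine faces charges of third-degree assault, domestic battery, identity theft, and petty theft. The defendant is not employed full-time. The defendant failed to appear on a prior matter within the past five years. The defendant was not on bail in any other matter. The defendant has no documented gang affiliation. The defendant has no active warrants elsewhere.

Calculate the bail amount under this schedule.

$90,111

Base amounts from the schedule: third-degree assault $3,000; domestic battery $78,750; identity theft $25,250; petty theft $7,100.
Stacking rule: highest base plus 20% of each additional charge. Highest is domestic battery at $78,750. Additional: $3,000 × 20% = $600; $25,250 × 20% = $5,050; $7,100 × 20% = $1,420. Combined base = $78,750 + $7,070 = $85,820.
Prior failure to appear within five years (+5%): $85,820 × 1.05 = $90,111.
$90,111 is at or above the $9,000 minimum.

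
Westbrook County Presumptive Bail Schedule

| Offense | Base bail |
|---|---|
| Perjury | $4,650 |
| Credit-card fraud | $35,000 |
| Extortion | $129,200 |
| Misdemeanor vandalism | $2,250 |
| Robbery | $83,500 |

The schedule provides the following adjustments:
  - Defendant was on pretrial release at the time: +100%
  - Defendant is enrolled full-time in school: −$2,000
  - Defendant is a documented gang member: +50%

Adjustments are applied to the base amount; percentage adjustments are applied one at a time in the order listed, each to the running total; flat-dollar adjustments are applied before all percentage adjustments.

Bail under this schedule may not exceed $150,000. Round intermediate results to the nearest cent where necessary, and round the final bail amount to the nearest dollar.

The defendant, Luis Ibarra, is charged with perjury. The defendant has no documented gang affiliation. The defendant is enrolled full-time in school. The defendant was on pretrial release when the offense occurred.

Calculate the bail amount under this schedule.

$5,300

Base amounts from the schedule: perjury $4,650.
Single charge. Combined base = $4,650.
Defendant is enrolled full-time in school (−$2,000 flat): $4,650 − $2,000 = $2,650.
Defendant was on pretrial release at the time (+100%): $2,650 × 2 = $5,300.
$5,300 is within the $150,000 maximum.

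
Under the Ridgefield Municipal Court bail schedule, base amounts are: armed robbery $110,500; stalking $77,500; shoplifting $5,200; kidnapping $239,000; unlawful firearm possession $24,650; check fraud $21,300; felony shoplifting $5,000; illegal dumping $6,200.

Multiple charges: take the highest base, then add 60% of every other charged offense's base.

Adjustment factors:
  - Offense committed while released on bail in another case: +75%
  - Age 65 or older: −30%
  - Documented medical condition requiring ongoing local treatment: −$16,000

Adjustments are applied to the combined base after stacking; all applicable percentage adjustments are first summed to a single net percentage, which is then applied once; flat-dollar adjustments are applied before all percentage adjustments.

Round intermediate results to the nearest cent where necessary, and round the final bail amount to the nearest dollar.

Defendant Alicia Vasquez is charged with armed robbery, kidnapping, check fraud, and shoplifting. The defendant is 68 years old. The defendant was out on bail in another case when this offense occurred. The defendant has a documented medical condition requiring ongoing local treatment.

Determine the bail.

Base amounts from the schedule: armed robbery $110,500; kidnapping $239,000; check fraud $21,300; shoplifting $5,200.
Stacking rule: highest base plus 60% of each additional charge. Highest is kidnapping at $239,000. Additional: $110,500 × 60% = $66,300; $21,300 × 60% = $12,780; $5,200 × 60% = $3,120. Combined base = $239,000 + $82,200 = $321,200.
Documented medical condition requiring ongoing local treatment (−$16,000 flat): $321,200 − $16,000 = $305,200.
Net percentage adjustment: +75% −30% = +45%. $305,200 × 1.45 = $442,540.

$442,540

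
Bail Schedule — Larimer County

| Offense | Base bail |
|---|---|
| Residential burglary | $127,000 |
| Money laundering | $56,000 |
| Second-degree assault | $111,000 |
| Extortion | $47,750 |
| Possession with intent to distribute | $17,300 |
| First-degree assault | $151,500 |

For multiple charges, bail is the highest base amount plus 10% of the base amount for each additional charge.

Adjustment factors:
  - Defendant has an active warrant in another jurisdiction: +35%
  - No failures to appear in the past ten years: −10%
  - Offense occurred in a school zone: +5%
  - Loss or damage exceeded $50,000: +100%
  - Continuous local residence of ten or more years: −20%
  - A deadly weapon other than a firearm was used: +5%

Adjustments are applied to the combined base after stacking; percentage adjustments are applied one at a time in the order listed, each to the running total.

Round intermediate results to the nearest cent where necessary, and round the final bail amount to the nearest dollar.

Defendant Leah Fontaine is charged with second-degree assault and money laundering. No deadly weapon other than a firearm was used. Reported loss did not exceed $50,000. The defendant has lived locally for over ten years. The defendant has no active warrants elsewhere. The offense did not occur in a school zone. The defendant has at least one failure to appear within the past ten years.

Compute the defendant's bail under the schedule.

Base amounts from the schedule: second-degree assault $111,000; money laundering $56,000.
Stacking rule: highest base plus 10% of each additional charge. Highest is second-degree assault at $111,000. Additional: $56,000 × 10% = $5,600. Combined base = $111,000 + $5,600 = $116,600.
Continuous local residence of ten or more years (−20%): $116,600 × 0.8 = $93,280.

$93,280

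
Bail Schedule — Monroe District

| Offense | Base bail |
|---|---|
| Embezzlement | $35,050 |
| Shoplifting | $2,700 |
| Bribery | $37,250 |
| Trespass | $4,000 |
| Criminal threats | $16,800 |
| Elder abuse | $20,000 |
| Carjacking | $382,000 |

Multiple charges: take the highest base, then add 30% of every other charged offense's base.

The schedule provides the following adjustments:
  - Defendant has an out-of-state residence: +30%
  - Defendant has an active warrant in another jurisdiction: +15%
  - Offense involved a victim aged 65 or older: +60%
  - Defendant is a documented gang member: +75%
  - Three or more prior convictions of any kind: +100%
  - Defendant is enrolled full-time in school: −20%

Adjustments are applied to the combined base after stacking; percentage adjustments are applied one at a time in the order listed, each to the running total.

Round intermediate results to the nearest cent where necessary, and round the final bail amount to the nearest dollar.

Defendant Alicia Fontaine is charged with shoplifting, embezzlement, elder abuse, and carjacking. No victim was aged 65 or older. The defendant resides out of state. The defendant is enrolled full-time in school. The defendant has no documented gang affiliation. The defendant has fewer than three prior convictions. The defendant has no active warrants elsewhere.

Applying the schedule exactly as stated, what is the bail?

$415,298

Base amounts from the schedule: shoplifting $2,700; embezzlement $35,050; elder abuse $20,000; carjacking $382,000.
Stacking rule: highest base plus 30% of each additional charge. Highest is carjacking at $382,000. Additional: $2,700 × 30% = $810; $35,050 × 30% = $10,515; $20,000 × 30% = $6,000. Combined base = $382,000 + $17,325 = $399,325.
Defendant has an out-of-state residence (+30%): $399,325 × 1.3 = $519,122.50.
Defendant is enrolled full-time in school (−20%): $519,122.50 × 0.8 = $415,298.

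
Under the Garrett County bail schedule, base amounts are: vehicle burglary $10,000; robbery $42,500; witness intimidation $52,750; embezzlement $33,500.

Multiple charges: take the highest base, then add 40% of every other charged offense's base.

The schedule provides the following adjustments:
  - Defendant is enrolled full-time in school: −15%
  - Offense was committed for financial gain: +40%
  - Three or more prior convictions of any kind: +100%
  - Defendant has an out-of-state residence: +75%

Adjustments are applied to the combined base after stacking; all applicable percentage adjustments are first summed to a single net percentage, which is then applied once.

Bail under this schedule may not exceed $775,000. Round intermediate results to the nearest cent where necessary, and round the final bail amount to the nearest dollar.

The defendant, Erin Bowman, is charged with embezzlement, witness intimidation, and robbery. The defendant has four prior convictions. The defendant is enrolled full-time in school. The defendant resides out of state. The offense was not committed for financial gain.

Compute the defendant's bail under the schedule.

Base amounts from the schedule: embezzlement $33,500; witness intimidation $52,750; robbery $42,500.
Stacking rule: highest base plus 40% of each additional charge. Highest is witness intimidation at $52,750. Additional: $33,500 × 40% = $13,400; $42,500 × 40% = $17,000. Combined base = $52,750 + $30,400 = $83,150.
Net percentage adjustment: −15% +100% +75% = +160%. $83,150 × 2.6 = $216,190.
$216,190 is within the $775,000 maximum.

$216,190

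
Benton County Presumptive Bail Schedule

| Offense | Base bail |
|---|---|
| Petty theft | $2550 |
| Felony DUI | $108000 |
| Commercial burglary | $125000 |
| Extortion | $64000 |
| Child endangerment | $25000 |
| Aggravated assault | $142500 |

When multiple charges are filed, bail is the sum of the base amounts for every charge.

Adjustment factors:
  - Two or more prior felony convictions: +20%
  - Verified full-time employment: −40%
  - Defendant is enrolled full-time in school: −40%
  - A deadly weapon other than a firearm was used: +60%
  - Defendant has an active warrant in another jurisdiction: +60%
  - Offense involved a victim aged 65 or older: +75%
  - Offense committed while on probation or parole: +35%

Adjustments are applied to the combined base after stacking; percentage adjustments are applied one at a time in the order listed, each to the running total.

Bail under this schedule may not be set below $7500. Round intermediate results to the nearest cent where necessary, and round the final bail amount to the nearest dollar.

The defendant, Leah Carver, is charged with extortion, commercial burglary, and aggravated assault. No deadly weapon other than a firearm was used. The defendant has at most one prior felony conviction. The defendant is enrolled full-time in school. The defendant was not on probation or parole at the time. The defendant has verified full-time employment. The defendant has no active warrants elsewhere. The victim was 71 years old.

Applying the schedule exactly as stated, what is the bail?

$208845

Base amounts from the schedule: extortion $64000; commercial burglary $125000; aggravated assault $142500.
Stacking rule: sum of all bases. $64000 + $125000 + $142500 = $331500.
Verified full-time employment (−40%): $331500 × 0.6 = $198900.
Defendant is enrolled full-time in school (−40%): $198900 × 0.6 = $119340.
Offense involved a victim aged 65 or older (+75%): $119340 × 1.75 = $208845.
$208845 is at or above the $7500 minimum.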